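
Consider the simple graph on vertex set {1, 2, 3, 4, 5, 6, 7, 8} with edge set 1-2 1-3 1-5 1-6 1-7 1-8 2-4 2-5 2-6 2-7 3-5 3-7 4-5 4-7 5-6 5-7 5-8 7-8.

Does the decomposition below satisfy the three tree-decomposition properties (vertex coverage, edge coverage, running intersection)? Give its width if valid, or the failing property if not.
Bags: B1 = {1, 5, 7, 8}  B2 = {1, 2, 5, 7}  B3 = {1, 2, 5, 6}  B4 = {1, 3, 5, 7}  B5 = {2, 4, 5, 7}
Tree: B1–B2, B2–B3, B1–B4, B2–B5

Yes; width 3.

Checking the three conditions: (i) the bags cover all of {1, 2, 3, 4, 5, 6, 7, 8}; (ii) for each edge, some bag contains both endpoints; (iii) the bags containing any fixed vertex form a subtree. All hold, so the decomposition is valid with width 4 − 1 = 3.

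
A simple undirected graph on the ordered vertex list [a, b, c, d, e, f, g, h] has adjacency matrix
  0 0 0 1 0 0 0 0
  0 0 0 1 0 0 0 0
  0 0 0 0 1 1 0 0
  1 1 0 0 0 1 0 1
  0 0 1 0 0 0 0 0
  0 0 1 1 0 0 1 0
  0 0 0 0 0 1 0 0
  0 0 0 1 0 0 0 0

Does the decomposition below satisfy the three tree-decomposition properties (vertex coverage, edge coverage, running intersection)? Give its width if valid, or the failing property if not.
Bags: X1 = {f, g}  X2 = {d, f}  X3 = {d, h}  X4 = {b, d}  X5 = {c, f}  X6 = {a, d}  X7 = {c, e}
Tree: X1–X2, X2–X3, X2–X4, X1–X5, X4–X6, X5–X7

Yes; width 1.

Every vertex of G appears in some bag (union = {a, b, c, d, e, f, g, h}); every edge is covered by a bag; and for each vertex v the set of bags containing v is connected in the bag tree. The decomposition is therefore valid. The largest bag has 2 vertices, so the width is 1.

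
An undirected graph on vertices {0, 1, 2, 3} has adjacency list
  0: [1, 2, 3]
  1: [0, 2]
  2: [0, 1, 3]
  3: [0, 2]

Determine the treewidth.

A width-2 tree decomposition is:
Bags: B1 = {0, 1, 2}  B2 = {0, 2, 3}
Tree: B1–B2
Every bag has size at most 3, so the width is 3 − 1 = 2 and tw(G) ≤ 2. On the other hand G contains the 3-clique {0, 1, 2}. A clique must lie in a single bag of any decomposition, so no decomposition can have width below 2. Combining the bounds, tw(G) = 2.

2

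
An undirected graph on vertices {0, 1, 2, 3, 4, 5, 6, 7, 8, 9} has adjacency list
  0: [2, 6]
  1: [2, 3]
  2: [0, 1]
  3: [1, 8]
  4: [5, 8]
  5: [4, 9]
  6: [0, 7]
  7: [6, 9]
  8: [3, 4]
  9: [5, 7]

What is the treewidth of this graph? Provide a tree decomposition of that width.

Treewidth 2.
Bags: B1 = {4, 5, 8}  B2 = {5, 8, 9}  B3 = {7, 8, 9}  B4 = {6, 7, 8}  B5 = {0, 6, 8}  B6 = {0, 2, 8}  B7 = {1, 2, 8}  B8 = {1, 3, 8}
Tree: B1–B2, B2–B3, B3–B4, B4–B5, B5–B6, B6–B7, B7–B8

Every bag has size at most 3, so the width is 3 − 1 = 2 and tw(G) ≤ 2. Since 8–4–5–9–7–6–0–2–1–3–8 is a cycle in G, G is not acyclic. Forests are exactly the graphs of treewidth ≤ 1, so tw(G) ≥ 2. Therefore the treewidth is 2.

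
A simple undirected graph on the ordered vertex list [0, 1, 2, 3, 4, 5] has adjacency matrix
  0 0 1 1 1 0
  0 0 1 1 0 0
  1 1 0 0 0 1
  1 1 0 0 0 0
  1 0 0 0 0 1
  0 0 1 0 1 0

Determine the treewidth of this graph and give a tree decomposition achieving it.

Each bag holds 3 vertices, so the decomposition has width 2, which upper-bounds the treewidth. The edges 4–5–2–0–4 form a cycle, so G is not a tree and its treewidth is at least 2. Hence tw(G) = 2 exactly.

Treewidth 2.
One optimal decomposition is:
Bags: B1 = {0, 4, 5}  B2 = {0, 2, 5}  B3 = {0, 2, 3}  B4 = {1, 2, 3}
Tree: B1–B2, B2–B3, B3–B4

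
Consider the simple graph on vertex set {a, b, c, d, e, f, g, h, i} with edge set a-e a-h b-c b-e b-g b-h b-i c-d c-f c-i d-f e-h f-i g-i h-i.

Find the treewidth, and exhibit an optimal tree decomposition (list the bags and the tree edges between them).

Every bag has size at most 3, so the width is 3 − 1 = 2 and tw(G) ≤ 2. For the lower bound, the 3 vertices {c, d, f} are pairwise adjacent, and any tree decomposition puts a clique entirely inside one bag — forcing width ≥ 2. Combining the bounds, tw(G) = 2.

Treewidth 2.
One such decomposition:
Bags: B1 = {b, c, i}  B2 = {c, f, i}  B3 = {b, g, i}  B4 = {c, d, f}  B5 = {b, h, i}  B6 = {b, e, h}  B7 = {a, e, h}
Tree: B1–B2, B1–B3, B2–B4, B1–B5, B5–B6, B6–B7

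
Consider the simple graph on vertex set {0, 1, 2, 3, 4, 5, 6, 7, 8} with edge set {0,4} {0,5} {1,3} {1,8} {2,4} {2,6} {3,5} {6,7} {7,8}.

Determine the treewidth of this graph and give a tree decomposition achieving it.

Treewidth 2.
One such decomposition:
Bags: B1 = {0, 2, 4}  B2 = {0, 2, 5}  B3 = {2, 3, 5}  B4 = {1, 2, 3}  B5 = {1, 2, 8}  B6 = {2, 7, 8}  B7 = {2, 6, 7}
Tree: B1–B2, B2–B3, B3–B4, B4–B5, B5–B6, B6–B7

Every bag has size at most 3, so the width is 3 − 1 = 2 and tw(G) ≤ 2. For the lower bound, G contains the cycle 2–4–0–5–3–1–8–7–6–2, so G is not a forest; only forests have treewidth ≤ 1, hence tw(G) ≥ 2. Hence tw(G) = 2 exactly.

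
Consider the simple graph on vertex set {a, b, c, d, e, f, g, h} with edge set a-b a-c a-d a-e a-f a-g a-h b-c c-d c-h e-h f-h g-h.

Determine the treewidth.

A width-2 tree decomposition is:
Bags: B1 = {a, e, h}  B2 = {a, c, h}  B3 = {a, f, h}  B4 = {a, g, h}  B5 = {a, c, d}  B6 = {a, b, c}
Tree: B1–B2, B2–B3, B3–B4, B2–B5, B2–B6
The largest bag has 3 vertices, giving width 2; this decomposition certifies tw(G) ≤ 2. Conversely, {a, c, d} is a clique of size 3, and the vertices of any clique must share a bag in every tree decomposition; so some bag has ≥ 3 vertices and tw(G) ≥ 2. The upper and lower bounds meet at 2, so that is the treewidth.

2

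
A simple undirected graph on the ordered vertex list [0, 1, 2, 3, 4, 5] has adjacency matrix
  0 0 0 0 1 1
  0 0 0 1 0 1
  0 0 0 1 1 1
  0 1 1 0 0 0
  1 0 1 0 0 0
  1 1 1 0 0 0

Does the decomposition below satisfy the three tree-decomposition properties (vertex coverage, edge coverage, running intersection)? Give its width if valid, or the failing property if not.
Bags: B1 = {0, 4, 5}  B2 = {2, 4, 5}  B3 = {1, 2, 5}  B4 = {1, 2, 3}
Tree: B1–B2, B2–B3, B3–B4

Every vertex of G appears in some bag (union = {0, 1, 2, 3, 4, 5}); every edge is covered by a bag; and for each vertex v the set of bags containing v is connected in the bag tree. The decomposition is therefore valid. The largest bag has 3 vertices, so the width is 2.

Yes; width 2.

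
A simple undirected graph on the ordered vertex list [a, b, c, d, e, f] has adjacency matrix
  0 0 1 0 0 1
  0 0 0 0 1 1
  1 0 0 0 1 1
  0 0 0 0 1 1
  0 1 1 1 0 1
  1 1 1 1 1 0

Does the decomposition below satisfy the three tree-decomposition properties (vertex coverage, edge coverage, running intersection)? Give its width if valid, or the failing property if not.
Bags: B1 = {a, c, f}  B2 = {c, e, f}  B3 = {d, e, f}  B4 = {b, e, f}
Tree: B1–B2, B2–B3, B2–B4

Yes; width 2.

Vertex coverage: the bags together contain {a, b, c, d, e, f}, the full vertex set. Edge coverage: each edge of G has both endpoints in at least one bag. Running intersection: for every vertex, the bags containing it form a connected subtree. All three properties hold, so this is a valid tree decomposition of width max|bag| − 1 = 2, and hence tw(G) ≤ 2.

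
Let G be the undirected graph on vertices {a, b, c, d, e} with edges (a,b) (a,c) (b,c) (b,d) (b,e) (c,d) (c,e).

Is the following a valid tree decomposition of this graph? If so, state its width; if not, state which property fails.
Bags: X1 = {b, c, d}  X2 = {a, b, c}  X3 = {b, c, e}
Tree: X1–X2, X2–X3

Yes; width 2.

Vertex coverage: the bags together contain {a, b, c, d, e}, the full vertex set. Edge coverage: each edge of G has both endpoints in at least one bag. Running intersection: for every vertex, the bags containing it form a connected subtree. All three properties hold, so this is a valid tree decomposition of width max|bag| − 1 = 2, and hence tw(G) ≤ 2.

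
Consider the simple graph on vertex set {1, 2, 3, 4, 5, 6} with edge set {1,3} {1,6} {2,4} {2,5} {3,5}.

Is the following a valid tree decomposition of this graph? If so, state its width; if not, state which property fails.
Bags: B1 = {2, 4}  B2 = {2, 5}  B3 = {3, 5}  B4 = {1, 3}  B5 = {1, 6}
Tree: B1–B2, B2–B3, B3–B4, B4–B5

Checking the three conditions: (i) the bags cover all of {1, 2, 3, 4, 5, 6}; (ii) for each edge, some bag contains both endpoints; (iii) the bags containing any fixed vertex form a subtree. All hold, so the decomposition is valid with width 2 − 1 = 1.

Yes; width 1.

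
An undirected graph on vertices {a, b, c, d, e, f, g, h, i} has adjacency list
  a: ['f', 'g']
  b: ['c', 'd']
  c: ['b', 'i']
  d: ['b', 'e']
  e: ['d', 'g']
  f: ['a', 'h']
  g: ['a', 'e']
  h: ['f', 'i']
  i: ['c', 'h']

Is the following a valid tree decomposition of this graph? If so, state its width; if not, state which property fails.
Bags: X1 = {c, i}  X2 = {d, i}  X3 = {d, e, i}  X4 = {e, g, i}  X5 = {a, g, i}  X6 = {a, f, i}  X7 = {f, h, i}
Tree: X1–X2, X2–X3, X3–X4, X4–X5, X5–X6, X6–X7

No — vertex b appears in no bag.

A tree decomposition must satisfy three properties: every vertex lies in some bag; for every edge, both endpoints lie together in some bag; and for every vertex, the bags containing it form a connected subtree. Here vertex b appears in no bag, so the decomposition is invalid.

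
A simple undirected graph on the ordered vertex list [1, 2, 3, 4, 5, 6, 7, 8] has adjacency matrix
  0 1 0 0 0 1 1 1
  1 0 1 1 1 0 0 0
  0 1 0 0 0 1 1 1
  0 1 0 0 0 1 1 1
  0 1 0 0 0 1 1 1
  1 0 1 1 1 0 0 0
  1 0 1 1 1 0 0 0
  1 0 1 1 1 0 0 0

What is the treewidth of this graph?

4

A width-4 tree decomposition is:
Bags: B1 = {1, 2, 3, 4, 5}  B2 = {1, 3, 4, 5, 6}  B3 = {1, 3, 4, 5, 7}  B4 = {1, 3, 4, 5, 8}
Tree: B1–B2, B2–B3, B3–B4
The largest bag has 5 vertices, giving width 4; this decomposition certifies tw(G) ≤ 4. For the lower bound: the 5 vertex sets {2,4}, {1,6}, {5,7}, {3}, {8} are disjoint, each induces a connected subgraph, and every pair is joined by at least one edge of G. Contracting each set to a single vertex therefore yields K_{5} as a minor, and since treewidth is minor-monotone, tw(G) ≥ tw(K_{5}) = 4. Hence tw(G) = 4 exactly.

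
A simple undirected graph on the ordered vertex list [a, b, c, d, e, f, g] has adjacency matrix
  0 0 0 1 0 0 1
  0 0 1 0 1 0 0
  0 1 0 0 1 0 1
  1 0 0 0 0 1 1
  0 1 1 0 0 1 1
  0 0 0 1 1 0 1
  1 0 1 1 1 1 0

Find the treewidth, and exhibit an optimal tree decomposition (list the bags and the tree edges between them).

The largest bag has 3 vertices, giving width 2; this decomposition certifies tw(G) ≤ 2. Conversely, {d, f, g} is a clique of size 3, and the vertices of any clique must share a bag in every tree decomposition; so some bag has ≥ 3 vertices and tw(G) ≥ 2. Therefore the treewidth is 2.

Treewidth 2.
One optimal decomposition is:
Bags: B1 = {d, f, g}  B2 = {e, f, g}  B3 = {c, e, g}  B4 = {a, d, g}  B5 = {b, c, e}
Tree: B1–B2, B2–B3, B1–B4, B3–B5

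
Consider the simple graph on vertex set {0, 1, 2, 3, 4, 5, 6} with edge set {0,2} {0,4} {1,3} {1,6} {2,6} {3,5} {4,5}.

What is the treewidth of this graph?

A width-2 tree decomposition is:
Bags: B1 = {1, 3, 5}  B2 = {1, 4, 5}  B3 = {0, 1, 4}  B4 = {0, 1, 2}  B5 = {1, 2, 6}
Tree: B1–B2, B2–B3, B3–B4, B4–B5
Every bag has size at most 3, so the width is 3 − 1 = 2 and tw(G) ≤ 2. The edges 1–3–5–4–0–2–6–1 form a cycle, so G is not a tree and its treewidth is at least 2. Therefore the treewidth is 2.

2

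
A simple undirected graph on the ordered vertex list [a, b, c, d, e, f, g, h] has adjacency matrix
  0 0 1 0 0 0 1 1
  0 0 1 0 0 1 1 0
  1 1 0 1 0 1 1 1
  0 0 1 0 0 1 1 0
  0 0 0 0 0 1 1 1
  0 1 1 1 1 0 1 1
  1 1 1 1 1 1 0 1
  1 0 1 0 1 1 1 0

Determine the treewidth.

3

A width-3 tree decomposition is:
Bags: B1 = {a, c, g, h}  B2 = {c, f, g, h}  B3 = {c, d, f, g}  B4 = {b, c, f, g}  B5 = {e, f, g, h}
Tree: B1–B2, B2–B3, B2–B4, B2–B5
Each bag holds 4 vertices, so the decomposition has width 3, which upper-bounds the treewidth. Conversely, {a, c, g, h} is a clique of size 4, and the vertices of any clique must share a bag in every tree decomposition; so some bag has ≥ 4 vertices and tw(G) ≥ 3. The upper and lower bounds meet at 3, so that is the treewidth.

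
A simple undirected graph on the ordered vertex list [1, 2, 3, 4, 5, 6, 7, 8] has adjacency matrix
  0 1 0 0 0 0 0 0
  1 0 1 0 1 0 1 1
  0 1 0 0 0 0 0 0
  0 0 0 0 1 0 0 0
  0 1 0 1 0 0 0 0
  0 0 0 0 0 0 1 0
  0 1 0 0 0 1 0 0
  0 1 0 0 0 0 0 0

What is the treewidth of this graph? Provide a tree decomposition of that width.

Each bag holds 2 vertices, so the decomposition has width 1, which upper-bounds the treewidth. Any graph with an edge has treewidth ≥ 1, and G has the edge 2–5. The upper and lower bounds meet at 1, so that is the treewidth.

Treewidth 1.
Bags: B1 = {2, 5}  B2 = {2, 7}  B3 = {2, 3}  B4 = {6, 7}  B5 = {1, 2}  B6 = {4, 5}  B7 = {2, 8}
Tree: B1–B2, B2–B3, B2–B4, B1–B5, B1–B6, B2–B7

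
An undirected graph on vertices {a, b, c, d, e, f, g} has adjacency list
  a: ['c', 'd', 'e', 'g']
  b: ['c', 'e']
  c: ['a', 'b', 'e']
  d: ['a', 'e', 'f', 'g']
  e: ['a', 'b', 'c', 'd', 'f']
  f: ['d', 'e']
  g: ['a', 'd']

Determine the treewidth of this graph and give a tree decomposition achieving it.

Treewidth 2.
One optimal decomposition is:
Bags: B1 = {a, d, g}  B2 = {a, d, e}  B3 = {d, e, f}  B4 = {a, c, e}  B5 = {b, c, e}
Tree: B1–B2, B2–B3, B2–B4, B4–B5

The largest bag has 3 vertices, giving width 2; this decomposition certifies tw(G) ≤ 2. On the other hand G contains the 3-clique {a, d, g}. A clique must lie in a single bag of any decomposition, so no decomposition can have width below 2. Therefore the treewidth is 2.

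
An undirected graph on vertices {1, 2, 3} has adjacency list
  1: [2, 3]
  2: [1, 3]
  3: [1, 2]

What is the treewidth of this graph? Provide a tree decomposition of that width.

Treewidth 2.
One such decomposition:
Bags: B1 = {1, 2, 3}
Tree: (single bag)

A single bag containing all 3 vertices is trivially a valid decomposition of width 2. For the lower bound, the 3 vertices {1, 2, 3} are pairwise adjacent, and any tree decomposition puts a clique entirely inside one bag — forcing width ≥ 2. Combining the bounds, tw(G) = 2.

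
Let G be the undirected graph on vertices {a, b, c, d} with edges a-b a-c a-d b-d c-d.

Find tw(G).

2

A width-2 tree decomposition is:
Bags: B1 = {a, c, d}  B2 = {a, b, d}
Tree: B1–B2
Each bag holds 3 vertices, so the decomposition has width 2, which upper-bounds the treewidth. On the other hand G contains the 3-clique {a, c, d}. A clique must lie in a single bag of any decomposition, so no decomposition can have width below 2. The upper and lower bounds meet at 2, so that is the treewidth.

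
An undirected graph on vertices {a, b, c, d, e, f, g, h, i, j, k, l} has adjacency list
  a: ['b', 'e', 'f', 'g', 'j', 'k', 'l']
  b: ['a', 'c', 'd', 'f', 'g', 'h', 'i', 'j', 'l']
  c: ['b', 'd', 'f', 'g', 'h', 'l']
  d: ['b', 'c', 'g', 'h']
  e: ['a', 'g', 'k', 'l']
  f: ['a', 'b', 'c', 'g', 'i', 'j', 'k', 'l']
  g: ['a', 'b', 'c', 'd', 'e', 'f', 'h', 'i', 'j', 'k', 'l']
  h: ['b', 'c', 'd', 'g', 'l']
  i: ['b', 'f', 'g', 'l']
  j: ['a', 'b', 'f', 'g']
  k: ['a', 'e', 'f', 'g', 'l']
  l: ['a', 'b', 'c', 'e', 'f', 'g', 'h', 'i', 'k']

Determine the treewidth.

A width-4 tree decomposition is:
Bags: B1 = {b, f, g, i, l}  B2 = {a, b, f, g, l}  B3 = {b, c, f, g, l}  B4 = {a, f, g, k, l}  B5 = {b, c, g, h, l}  B6 = {b, c, d, g, h}  B7 = {a, b, f, g, j}  B8 = {a, e, g, k, l}
Tree: B1–B2, B1–B3, B2–B4, B3–B5, B5–B6, B2–B7, B4–B8
The largest bag has 5 vertices, giving width 4; this decomposition certifies tw(G) ≤ 4. Conversely, {a, e, g, k, l} is a clique of size 5, and the vertices of any clique must share a bag in every tree decomposition; so some bag has ≥ 5 vertices and tw(G) ≥ 4. Combining the bounds, tw(G) = 4.

4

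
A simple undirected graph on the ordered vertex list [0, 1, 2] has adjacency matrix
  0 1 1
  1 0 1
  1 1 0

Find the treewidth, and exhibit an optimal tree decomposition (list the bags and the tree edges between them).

Treewidth 2.
One such decomposition:
Bags: B1 = {0, 1, 2}
Tree: (single bag)

With just one bag of size 3, the width is 3 − 1 = 2, so tw(G) ≤ 2. On the other hand G contains the 3-clique {0, 1, 2}. A clique must lie in a single bag of any decomposition, so no decomposition can have width below 2. Combining the bounds, tw(G) = 2.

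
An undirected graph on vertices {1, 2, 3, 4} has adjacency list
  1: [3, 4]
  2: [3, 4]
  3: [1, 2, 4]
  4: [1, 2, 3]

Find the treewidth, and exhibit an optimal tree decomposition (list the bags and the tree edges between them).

Treewidth 2.
One optimal decomposition is:
Bags: B1 = {1, 3, 4}  B2 = {2, 3, 4}
Tree: B1–B2

The largest bag has 3 vertices, giving width 2; this decomposition certifies tw(G) ≤ 2. Conversely, {1, 3, 4} is a clique of size 3, and the vertices of any clique must share a bag in every tree decomposition; so some bag has ≥ 3 vertices and tw(G) ≥ 2. Therefore the treewidth is 2.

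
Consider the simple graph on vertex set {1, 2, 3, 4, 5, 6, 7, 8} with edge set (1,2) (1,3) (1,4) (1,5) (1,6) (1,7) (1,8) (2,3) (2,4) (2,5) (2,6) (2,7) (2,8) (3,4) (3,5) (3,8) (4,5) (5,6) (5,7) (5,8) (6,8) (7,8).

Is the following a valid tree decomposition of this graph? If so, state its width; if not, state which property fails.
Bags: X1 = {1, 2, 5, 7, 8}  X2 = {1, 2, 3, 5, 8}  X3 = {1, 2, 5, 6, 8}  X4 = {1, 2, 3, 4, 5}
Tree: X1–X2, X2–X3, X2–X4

Yes; width 4.

Vertex coverage: the bags together contain {1, 2, 3, 4, 5, 6, 7, 8}, the full vertex set. Edge coverage: each edge of G has both endpoints in at least one bag. Running intersection: for every vertex, the bags containing it form a connected subtree. All three properties hold, so this is a valid tree decomposition of width max|bag| − 1 = 4, and hence tw(G) ≤ 4.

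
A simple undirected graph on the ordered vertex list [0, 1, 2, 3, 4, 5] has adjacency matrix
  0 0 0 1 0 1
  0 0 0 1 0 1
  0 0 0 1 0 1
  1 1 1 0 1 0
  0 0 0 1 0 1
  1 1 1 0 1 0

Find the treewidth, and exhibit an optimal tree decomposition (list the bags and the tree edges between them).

Each bag holds 3 vertices, so the decomposition has width 2, which upper-bounds the treewidth. Since 3–2–5–0–3 is a cycle in G, G is not acyclic. Forests are exactly the graphs of treewidth ≤ 1, so tw(G) ≥ 2. Therefore the treewidth is 2.

Treewidth 2.
Bags: B1 = {2, 3, 5}  B2 = {0, 3, 5}  B3 = {1, 3, 5}  B4 = {3, 4, 5}
Tree: B1–B2, B2–B3, B3–B4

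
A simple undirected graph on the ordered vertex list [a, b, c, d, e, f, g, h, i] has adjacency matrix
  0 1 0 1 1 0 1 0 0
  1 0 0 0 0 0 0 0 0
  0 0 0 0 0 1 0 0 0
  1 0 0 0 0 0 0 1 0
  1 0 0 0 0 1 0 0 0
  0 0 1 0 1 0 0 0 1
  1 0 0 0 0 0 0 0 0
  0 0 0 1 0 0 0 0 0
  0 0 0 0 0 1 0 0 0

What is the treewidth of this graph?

1

A width-1 tree decomposition is:
Bags: B1 = {a, e}  B2 = {a, d}  B3 = {e, f}  B4 = {f, i}  B5 = {d, h}  B6 = {a, b}  B7 = {a, g}  B8 = {c, f}
Tree: B1–B2, B1–B3, B3–B4, B2–B5, B1–B6, B1–B7, B3–B8
Every bag has size at most 2, so the width is 2 − 1 = 1 and tw(G) ≤ 1. Since G has at least one edge (e.g. a–e), it is not an edgeless graph, so tw(G) ≥ 1. Therefore the treewidth is 1.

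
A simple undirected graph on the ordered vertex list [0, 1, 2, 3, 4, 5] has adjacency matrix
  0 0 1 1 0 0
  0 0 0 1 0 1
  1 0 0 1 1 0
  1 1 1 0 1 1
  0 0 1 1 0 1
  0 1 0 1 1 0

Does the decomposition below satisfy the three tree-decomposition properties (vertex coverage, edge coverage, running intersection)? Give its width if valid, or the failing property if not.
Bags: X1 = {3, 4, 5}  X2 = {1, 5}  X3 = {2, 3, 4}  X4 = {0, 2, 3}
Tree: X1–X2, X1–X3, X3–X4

No — edge (3,1) lies in no bag.

A tree decomposition must satisfy three properties: every vertex lies in some bag; for every edge, both endpoints lie together in some bag; and for every vertex, the bags containing it form a connected subtree. Here edge (3,1) lies in no bag, so the decomposition is invalid.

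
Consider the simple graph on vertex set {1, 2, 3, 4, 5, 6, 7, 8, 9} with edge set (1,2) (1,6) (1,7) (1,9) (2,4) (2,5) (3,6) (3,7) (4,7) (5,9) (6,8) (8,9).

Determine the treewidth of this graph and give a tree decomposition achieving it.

Every bag has size at most 4, so the width is 4 − 1 = 3 and tw(G) ≤ 3. For the lower bound: the 4 vertex sets {3,4,7}, {2}, {1}, {5,6,8,9} are disjoint, each induces a connected subgraph, and every pair is joined by at least one edge of G. Contracting each set to a single vertex therefore yields K_{4} as a minor, and since treewidth is minor-monotone, tw(G) ≥ tw(K_{4}) = 3. Hence tw(G) = 3 exactly.

Treewidth 3.
Bags: B1 = {2, 3, 4, 7}  B2 = {1, 2, 3, 7}  B3 = {1, 2, 3, 6}  B4 = {1, 2, 5, 6}  B5 = {1, 5, 6, 9}  B6 = {5, 6, 8, 9}
Tree: B1–B2, B2–B3, B3–B4, B4–B5, B5–B6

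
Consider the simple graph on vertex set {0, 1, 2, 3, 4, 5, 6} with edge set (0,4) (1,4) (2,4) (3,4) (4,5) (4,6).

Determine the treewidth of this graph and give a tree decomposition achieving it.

Each bag holds 2 vertices, so the decomposition has width 1, which upper-bounds the treewidth. Any graph with an edge has treewidth ≥ 1, and G has the edge 4–3. Therefore the treewidth is 1.

Treewidth 1.
One optimal decomposition is:
Bags: B1 = {3, 4}  B2 = {0, 4}  B3 = {1, 4}  B4 = {4, 6}  B5 = {4, 5}  B6 = {2, 4}
Tree: B1–B2, B2–B3, B3–B4, B2–B5, B4–B6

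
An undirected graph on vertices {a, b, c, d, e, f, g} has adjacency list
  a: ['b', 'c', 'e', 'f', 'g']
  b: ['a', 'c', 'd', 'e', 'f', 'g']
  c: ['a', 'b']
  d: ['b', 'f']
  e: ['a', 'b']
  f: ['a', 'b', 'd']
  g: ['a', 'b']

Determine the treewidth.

A width-2 tree decomposition is:
Bags: B1 = {a, b, g}  B2 = {a, b, f}  B3 = {a, b, e}  B4 = {a, b, c}  B5 = {b, d, f}
Tree: B1–B2, B1–B3, B3–B4, B2–B5
Every bag has size at most 3, so the width is 3 − 1 = 2 and tw(G) ≤ 2. Conversely, {b, d, f} is a clique of size 3, and the vertices of any clique must share a bag in every tree decomposition; so some bag has ≥ 3 vertices and tw(G) ≥ 2. The upper and lower bounds meet at 2, so that is the treewidth.

2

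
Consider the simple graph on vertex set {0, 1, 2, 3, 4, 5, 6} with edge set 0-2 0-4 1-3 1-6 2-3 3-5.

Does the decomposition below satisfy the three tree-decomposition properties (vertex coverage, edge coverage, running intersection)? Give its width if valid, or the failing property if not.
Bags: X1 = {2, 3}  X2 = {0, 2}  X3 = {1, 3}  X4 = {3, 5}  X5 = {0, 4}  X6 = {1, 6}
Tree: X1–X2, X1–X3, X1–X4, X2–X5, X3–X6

Vertex coverage: the bags together contain {0, 1, 2, 3, 4, 5, 6}, the full vertex set. Edge coverage: each edge of G has both endpoints in at least one bag. Running intersection: for every vertex, the bags containing it form a connected subtree. All three properties hold, so this is a valid tree decomposition of width max|bag| − 1 = 1, and hence tw(G) ≤ 1.

Yes; width 1.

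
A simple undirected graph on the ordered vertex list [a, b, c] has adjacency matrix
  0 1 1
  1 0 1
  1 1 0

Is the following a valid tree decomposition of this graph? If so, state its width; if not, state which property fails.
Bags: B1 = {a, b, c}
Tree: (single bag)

Yes; width 2.

Checking the three conditions: (i) the bags cover all of {a, b, c}; (ii) for each edge, some bag contains both endpoints; (iii) the bags containing any fixed vertex form a subtree. All hold, so the decomposition is valid with width 3 − 1 = 2.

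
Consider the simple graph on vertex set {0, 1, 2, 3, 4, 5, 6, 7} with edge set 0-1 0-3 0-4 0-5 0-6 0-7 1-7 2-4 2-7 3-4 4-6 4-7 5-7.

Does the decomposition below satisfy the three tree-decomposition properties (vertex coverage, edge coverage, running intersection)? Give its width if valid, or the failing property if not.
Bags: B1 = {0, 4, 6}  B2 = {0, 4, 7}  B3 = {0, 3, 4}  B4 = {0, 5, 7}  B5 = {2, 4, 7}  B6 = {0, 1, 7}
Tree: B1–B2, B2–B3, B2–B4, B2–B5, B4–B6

Yes; width 2.

Checking the three conditions: (i) the bags cover all of {0, 1, 2, 3, 4, 5, 6, 7}; (ii) for each edge, some bag contains both endpoints; (iii) the bags containing any fixed vertex form a subtree. All hold, so the decomposition is valid with width 3 − 1 = 2.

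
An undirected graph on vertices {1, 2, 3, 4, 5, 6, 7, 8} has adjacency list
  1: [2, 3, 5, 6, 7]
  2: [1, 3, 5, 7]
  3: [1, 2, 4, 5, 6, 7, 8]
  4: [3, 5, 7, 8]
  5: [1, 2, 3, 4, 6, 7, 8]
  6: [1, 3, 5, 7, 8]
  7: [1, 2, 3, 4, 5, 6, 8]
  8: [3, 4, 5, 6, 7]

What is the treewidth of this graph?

4

A width-4 tree decomposition is:
Bags: B1 = {3, 5, 6, 7, 8}  B2 = {1, 3, 5, 6, 7}  B3 = {1, 2, 3, 5, 7}  B4 = {3, 4, 5, 7, 8}
Tree: B1–B2, B2–B3, B1–B4
Every bag has size at most 5, so the width is 5 − 1 = 4 and tw(G) ≤ 4. Conversely, {3, 4, 5, 7, 8} is a clique of size 5, and the vertices of any clique must share a bag in every tree decomposition; so some bag has ≥ 5 vertices and tw(G) ≥ 4. The upper and lower bounds meet at 4, so that is the treewidth.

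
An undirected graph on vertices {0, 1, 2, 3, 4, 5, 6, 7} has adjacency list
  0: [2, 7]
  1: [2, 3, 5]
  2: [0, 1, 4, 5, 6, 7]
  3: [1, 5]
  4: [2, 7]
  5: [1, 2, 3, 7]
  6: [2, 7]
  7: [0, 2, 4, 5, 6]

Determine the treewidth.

2

A width-2 tree decomposition is:
Bags: B1 = {2, 5, 7}  B2 = {1, 2, 5}  B3 = {0, 2, 7}  B4 = {2, 6, 7}  B5 = {2, 4, 7}  B6 = {1, 3, 5}
Tree: B1–B2, B1–B3, B3–B4, B1–B5, B2–B6
The largest bag has 3 vertices, giving width 2; this decomposition certifies tw(G) ≤ 2. For the lower bound, the 3 vertices {1, 2, 5} are pairwise adjacent, and any tree decomposition puts a clique entirely inside one bag — forcing width ≥ 2. Hence tw(G) = 2 exactly.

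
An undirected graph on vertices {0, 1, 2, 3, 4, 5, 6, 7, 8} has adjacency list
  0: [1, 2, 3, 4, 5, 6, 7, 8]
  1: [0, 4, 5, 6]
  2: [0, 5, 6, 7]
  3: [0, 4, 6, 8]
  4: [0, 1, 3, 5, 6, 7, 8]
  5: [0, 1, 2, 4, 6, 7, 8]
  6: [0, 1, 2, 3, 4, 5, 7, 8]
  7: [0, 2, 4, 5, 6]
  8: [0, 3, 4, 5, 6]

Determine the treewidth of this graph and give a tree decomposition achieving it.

Treewidth 4.
One such decomposition:
Bags: B1 = {0, 2, 5, 6, 7}  B2 = {0, 4, 5, 6, 7}  B3 = {0, 4, 5, 6, 8}  B4 = {0, 1, 4, 5, 6}  B5 = {0, 3, 4, 6, 8}
Tree: B1–B2, B2–B3, B3–B4, B3–B5

The largest bag has 5 vertices, giving width 4; this decomposition certifies tw(G) ≤ 4. On the other hand G contains the 5-clique {0, 2, 5, 6, 7}. A clique must lie in a single bag of any decomposition, so no decomposition can have width below 4. Hence tw(G) = 4 exactly.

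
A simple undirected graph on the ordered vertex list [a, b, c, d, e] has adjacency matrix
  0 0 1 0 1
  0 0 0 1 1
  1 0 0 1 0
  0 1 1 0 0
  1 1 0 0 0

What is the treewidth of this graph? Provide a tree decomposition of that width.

Every bag has size at most 3, so the width is 3 − 1 = 2 and tw(G) ≤ 2. Since d–b–e–a–c–d is a cycle in G, G is not acyclic. Forests are exactly the graphs of treewidth ≤ 1, so tw(G) ≥ 2. The upper and lower bounds meet at 2, so that is the treewidth.

Treewidth 2.
Bags: B1 = {b, d, e}  B2 = {a, d, e}  B3 = {a, c, d}
Tree: B1–B2, B2–B3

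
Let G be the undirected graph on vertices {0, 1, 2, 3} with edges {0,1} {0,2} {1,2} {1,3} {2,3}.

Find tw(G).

A width-2 tree decomposition is:
Bags: B1 = {1, 2, 3}  B2 = {0, 1, 2}
Tree: B1–B2
Each bag holds 3 vertices, so the decomposition has width 2, which upper-bounds the treewidth. On the other hand G contains the 3-clique {0, 1, 2}. A clique must lie in a single bag of any decomposition, so no decomposition can have width below 2. The upper and lower bounds meet at 2, so that is the treewidth.

2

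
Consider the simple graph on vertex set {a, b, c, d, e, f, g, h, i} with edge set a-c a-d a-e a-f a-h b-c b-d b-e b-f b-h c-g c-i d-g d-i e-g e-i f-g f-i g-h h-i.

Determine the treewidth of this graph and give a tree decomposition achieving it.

Treewidth 4.
One such decomposition:
Bags: B1 = {a, b, g, h, i}  B2 = {a, b, c, g, i}  B3 = {a, b, e, g, i}  B4 = {a, b, d, g, i}  B5 = {a, b, f, g, i}
Tree: B1–B2, B2–B3, B3–B4, B4–B5

Each bag holds 5 vertices, so the decomposition has width 4, which upper-bounds the treewidth. For the lower bound: the 5 vertex sets {b,h}, {c,i}, {a,e}, {g}, {d} are disjoint, each induces a connected subgraph, and every pair is joined by at least one edge of G. Contracting each set to a single vertex therefore yields K_{5} as a minor, and since treewidth is minor-monotone, tw(G) ≥ tw(K_{5}) = 4. Therefore the treewidth is 4.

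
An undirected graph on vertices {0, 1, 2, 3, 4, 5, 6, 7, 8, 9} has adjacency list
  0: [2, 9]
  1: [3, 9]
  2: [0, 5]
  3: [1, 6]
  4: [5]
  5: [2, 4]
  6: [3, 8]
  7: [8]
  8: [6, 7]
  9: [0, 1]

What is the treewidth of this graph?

1

A width-1 tree decomposition is:
Bags: B1 = {4, 5}  B2 = {2, 5}  B3 = {0, 2}  B4 = {0, 9}  B5 = {1, 9}  B6 = {1, 3}  B7 = {3, 6}  B8 = {6, 8}  B9 = {7, 8}
Tree: B1–B2, B2–B3, B3–B4, B4–B5, B5–B6, B6–B7, B7–B8, B8–B9
Every bag has size at most 2, so the width is 2 − 1 = 1 and tw(G) ≤ 1. Any graph with an edge has treewidth ≥ 1, and G has the edge 4–5. The upper and lower bounds meet at 1, so that is the treewidth.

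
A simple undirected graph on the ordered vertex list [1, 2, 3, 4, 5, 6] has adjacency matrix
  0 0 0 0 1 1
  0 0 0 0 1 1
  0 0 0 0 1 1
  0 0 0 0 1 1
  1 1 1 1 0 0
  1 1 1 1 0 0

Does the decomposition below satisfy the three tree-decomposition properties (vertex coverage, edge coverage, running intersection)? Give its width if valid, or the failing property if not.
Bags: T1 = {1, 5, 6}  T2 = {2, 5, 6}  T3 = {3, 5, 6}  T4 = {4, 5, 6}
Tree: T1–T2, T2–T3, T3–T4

Yes; width 2.

Every vertex of G appears in some bag (union = {1, 2, 3, 4, 5, 6}); every edge is covered by a bag; and for each vertex v the set of bags containing v is connected in the bag tree. The decomposition is therefore valid. The largest bag has 3 vertices, so the width is 2.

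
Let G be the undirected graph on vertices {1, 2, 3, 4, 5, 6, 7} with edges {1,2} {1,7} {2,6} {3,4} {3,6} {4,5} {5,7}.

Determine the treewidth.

2

A width-2 tree decomposition is:
Bags: B1 = {2, 3, 6}  B2 = {1, 2, 3}  B3 = {1, 3, 7}  B4 = {3, 5, 7}  B5 = {3, 4, 5}
Tree: B1–B2, B2–B3, B3–B4, B4–B5
The largest bag has 3 vertices, giving width 2; this decomposition certifies tw(G) ≤ 2. Since 3–6–2–1–7–5–4–3 is a cycle in G, G is not acyclic. Forests are exactly the graphs of treewidth ≤ 1, so tw(G) ≥ 2. Combining the bounds, tw(G) = 2.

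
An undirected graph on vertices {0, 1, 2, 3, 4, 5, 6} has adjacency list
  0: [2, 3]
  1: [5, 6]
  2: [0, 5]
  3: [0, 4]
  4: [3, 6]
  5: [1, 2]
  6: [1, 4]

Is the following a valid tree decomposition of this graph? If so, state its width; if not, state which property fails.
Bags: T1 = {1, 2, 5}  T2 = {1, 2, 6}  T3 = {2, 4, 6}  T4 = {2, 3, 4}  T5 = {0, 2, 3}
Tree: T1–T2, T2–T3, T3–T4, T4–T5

Yes; width 2.

Checking the three conditions: (i) the bags cover all of {0, 1, 2, 3, 4, 5, 6}; (ii) for each edge, some bag contains both endpoints; (iii) the bags containing any fixed vertex form a subtree. All hold, so the decomposition is valid with width 3 − 1 = 2.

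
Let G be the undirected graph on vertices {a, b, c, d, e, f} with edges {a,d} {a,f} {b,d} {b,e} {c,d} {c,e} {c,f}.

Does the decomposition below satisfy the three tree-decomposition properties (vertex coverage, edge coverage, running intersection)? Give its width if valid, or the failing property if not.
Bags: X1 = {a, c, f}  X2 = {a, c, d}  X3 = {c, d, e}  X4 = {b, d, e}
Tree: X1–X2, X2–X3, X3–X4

Vertex coverage: the bags together contain {a, b, c, d, e, f}, the full vertex set. Edge coverage: each edge of G has both endpoints in at least one bag. Running intersection: for every vertex, the bags containing it form a connected subtree. All three properties hold, so this is a valid tree decomposition of width max|bag| − 1 = 2, and hence tw(G) ≤ 2.

Yes; width 2.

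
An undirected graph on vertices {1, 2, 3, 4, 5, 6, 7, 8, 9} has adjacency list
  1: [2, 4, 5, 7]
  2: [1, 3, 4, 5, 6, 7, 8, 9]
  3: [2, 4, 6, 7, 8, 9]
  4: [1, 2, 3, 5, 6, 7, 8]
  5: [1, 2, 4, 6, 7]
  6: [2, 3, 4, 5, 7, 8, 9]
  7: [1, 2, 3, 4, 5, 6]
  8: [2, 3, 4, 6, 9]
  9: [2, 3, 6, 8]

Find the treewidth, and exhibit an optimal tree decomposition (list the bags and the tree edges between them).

Treewidth 4.
Bags: B1 = {2, 3, 4, 6, 8}  B2 = {2, 3, 4, 6, 7}  B3 = {2, 3, 6, 8, 9}  B4 = {2, 4, 5, 6, 7}  B5 = {1, 2, 4, 5, 7}
Tree: B1–B2, B1–B3, B2–B4, B4–B5

The largest bag has 5 vertices, giving width 4; this decomposition certifies tw(G) ≤ 4. For the lower bound, the 5 vertices {2, 3, 6, 8, 9} are pairwise adjacent, and any tree decomposition puts a clique entirely inside one bag — forcing width ≥ 4. Therefore the treewidth is 4.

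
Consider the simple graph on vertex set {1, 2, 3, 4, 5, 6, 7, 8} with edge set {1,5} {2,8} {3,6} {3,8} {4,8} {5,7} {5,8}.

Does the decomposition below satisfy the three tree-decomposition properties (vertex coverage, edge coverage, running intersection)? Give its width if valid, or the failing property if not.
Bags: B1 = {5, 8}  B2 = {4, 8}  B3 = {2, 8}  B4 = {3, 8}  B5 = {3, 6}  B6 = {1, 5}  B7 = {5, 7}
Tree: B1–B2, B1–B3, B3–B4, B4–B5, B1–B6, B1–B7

Checking the three conditions: (i) the bags cover all of {1, 2, 3, 4, 5, 6, 7, 8}; (ii) for each edge, some bag contains both endpoints; (iii) the bags containing any fixed vertex form a subtree. All hold, so the decomposition is valid with width 2 − 1 = 1.

Yes; width 1.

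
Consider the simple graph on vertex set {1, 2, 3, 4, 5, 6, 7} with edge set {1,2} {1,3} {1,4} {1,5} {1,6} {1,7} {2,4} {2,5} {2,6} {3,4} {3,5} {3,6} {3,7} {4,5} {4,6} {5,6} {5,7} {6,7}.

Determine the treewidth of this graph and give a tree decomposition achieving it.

Each bag holds 5 vertices, so the decomposition has width 4, which upper-bounds the treewidth. For the lower bound, the 5 vertices {1, 2, 4, 5, 6} are pairwise adjacent, and any tree decomposition puts a clique entirely inside one bag — forcing width ≥ 4. Combining the bounds, tw(G) = 4.

Treewidth 4.
One such decomposition:
Bags: B1 = {1, 3, 4, 5, 6}  B2 = {1, 3, 5, 6, 7}  B3 = {1, 2, 4, 5, 6}
Tree: B1–B2, B1–B3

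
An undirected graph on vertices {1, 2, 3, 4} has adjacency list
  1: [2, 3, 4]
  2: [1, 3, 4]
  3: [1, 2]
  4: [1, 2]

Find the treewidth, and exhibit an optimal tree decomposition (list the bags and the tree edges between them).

Each bag holds 3 vertices, so the decomposition has width 2, which upper-bounds the treewidth. For the lower bound, the 3 vertices {1, 2, 3} are pairwise adjacent, and any tree decomposition puts a clique entirely inside one bag — forcing width ≥ 2. Therefore the treewidth is 2.

Treewidth 2.
One such decomposition:
Bags: B1 = {1, 2, 3}  B2 = {1, 2, 4}
Tree: B1–B2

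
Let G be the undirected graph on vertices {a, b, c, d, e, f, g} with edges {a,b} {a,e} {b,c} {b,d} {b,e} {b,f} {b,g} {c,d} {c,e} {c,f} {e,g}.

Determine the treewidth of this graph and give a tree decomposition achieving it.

Treewidth 2.
One such decomposition:
Bags: B1 = {a, b, e}  B2 = {b, c, e}  B3 = {b, e, g}  B4 = {b, c, d}  B5 = {b, c, f}
Tree: B1–B2, B2–B3, B2–B4, B4–B5

Every bag has size at most 3, so the width is 3 − 1 = 2 and tw(G) ≤ 2. On the other hand G contains the 3-clique {b, e, g}. A clique must lie in a single bag of any decomposition, so no decomposition can have width below 2. Hence tw(G) = 2 exactly.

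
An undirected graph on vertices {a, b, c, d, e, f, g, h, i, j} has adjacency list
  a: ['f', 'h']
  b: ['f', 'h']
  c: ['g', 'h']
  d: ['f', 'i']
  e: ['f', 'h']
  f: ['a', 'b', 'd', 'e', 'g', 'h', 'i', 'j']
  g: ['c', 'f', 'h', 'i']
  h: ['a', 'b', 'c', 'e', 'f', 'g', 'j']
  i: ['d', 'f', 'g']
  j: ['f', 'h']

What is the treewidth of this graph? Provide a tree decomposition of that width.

The largest bag has 3 vertices, giving width 2; this decomposition certifies tw(G) ≤ 2. For the lower bound, the 3 vertices {c, g, h} are pairwise adjacent, and any tree decomposition puts a clique entirely inside one bag — forcing width ≥ 2. Hence tw(G) = 2 exactly.

Treewidth 2.
Bags: B1 = {f, g, i}  B2 = {d, f, i}  B3 = {f, g, h}  B4 = {e, f, h}  B5 = {c, g, h}  B6 = {f, h, j}  B7 = {a, f, h}  B8 = {b, f, h}
Tree: B1–B2, B1–B3, B3–B4, B3–B5, B4–B6, B6–B7, B4–B8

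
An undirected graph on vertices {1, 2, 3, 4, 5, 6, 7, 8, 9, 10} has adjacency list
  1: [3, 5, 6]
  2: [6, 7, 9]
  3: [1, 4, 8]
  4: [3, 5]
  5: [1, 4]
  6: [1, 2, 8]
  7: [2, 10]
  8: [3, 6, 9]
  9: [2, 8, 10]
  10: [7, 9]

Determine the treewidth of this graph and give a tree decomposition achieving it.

Each bag holds 3 vertices, so the decomposition has width 2, which upper-bounds the treewidth. Since 4–5–1–3–4 is a cycle in G, G is not acyclic. Forests are exactly the graphs of treewidth ≤ 1, so tw(G) ≥ 2. Combining the bounds, tw(G) = 2.

Treewidth 2.
One optimal decomposition is:
Bags: B1 = {3, 4, 5}  B2 = {1, 3, 5}  B3 = {1, 3, 8}  B4 = {1, 6, 8}  B5 = {6, 8, 9}  B6 = {2, 6, 9}  B7 = {2, 9, 10}  B8 = {2, 7, 10}
Tree: B1–B2, B2–B3, B3–B4, B4–B5, B5–B6, B6–B7, B7–B8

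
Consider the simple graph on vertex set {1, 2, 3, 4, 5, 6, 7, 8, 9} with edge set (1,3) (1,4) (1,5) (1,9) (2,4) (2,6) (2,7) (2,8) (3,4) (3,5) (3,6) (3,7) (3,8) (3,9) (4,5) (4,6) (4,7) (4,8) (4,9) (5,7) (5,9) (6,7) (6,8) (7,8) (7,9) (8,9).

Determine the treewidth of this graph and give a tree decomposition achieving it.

Treewidth 4.
One such decomposition:
Bags: B1 = {3, 4, 7, 8, 9}  B2 = {3, 4, 5, 7, 9}  B3 = {1, 3, 4, 5, 9}  B4 = {3, 4, 6, 7, 8}  B5 = {2, 4, 6, 7, 8}
Tree: B1–B2, B2–B3, B1–B4, B4–B5

Each bag holds 5 vertices, so the decomposition has width 4, which upper-bounds the treewidth. Conversely, {2, 4, 6, 7, 8} is a clique of size 5, and the vertices of any clique must share a bag in every tree decomposition; so some bag has ≥ 5 vertices and tw(G) ≥ 4. The upper and lower bounds meet at 4, so that is the treewidth.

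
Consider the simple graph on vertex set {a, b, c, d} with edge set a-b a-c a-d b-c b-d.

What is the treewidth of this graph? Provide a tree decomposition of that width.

Treewidth 2.
Bags: B1 = {a, b, c}  B2 = {a, b, d}
Tree: B1–B2

Every bag has size at most 3, so the width is 3 − 1 = 2 and tw(G) ≤ 2. Conversely, {a, b, d} is a clique of size 3, and the vertices of any clique must share a bag in every tree decomposition; so some bag has ≥ 3 vertices and tw(G) ≥ 2. The upper and lower bounds meet at 2, so that is the treewidth.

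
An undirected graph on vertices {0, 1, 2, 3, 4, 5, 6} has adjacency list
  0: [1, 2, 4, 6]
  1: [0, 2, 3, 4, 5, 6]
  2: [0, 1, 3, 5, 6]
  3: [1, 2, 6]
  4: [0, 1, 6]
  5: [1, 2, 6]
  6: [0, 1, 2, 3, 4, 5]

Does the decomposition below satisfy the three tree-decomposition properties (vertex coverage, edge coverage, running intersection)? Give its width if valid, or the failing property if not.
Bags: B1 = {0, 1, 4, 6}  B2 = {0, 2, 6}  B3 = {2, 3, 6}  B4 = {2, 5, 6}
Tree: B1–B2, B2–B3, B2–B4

A tree decomposition must satisfy three properties: every vertex lies in some bag; for every edge, both endpoints lie together in some bag; and for every vertex, the bags containing it form a connected subtree. Here edge (1,2) lies in no bag, so the decomposition is invalid.

No — edge (1,2) lies in no bag.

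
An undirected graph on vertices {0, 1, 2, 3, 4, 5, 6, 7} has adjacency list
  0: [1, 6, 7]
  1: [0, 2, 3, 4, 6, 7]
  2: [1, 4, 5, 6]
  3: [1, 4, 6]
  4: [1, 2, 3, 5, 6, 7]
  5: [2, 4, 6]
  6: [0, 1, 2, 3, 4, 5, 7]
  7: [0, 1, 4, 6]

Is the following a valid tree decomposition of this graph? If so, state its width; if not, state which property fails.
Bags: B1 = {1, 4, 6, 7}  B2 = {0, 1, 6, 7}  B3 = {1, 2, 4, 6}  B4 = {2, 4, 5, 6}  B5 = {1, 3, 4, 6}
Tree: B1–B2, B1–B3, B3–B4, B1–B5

Checking the three conditions: (i) the bags cover all of {0, 1, 2, 3, 4, 5, 6, 7}; (ii) for each edge, some bag contains both endpoints; (iii) the bags containing any fixed vertex form a subtree. All hold, so the decomposition is valid with width 4 − 1 = 3.

Yes; width 3.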